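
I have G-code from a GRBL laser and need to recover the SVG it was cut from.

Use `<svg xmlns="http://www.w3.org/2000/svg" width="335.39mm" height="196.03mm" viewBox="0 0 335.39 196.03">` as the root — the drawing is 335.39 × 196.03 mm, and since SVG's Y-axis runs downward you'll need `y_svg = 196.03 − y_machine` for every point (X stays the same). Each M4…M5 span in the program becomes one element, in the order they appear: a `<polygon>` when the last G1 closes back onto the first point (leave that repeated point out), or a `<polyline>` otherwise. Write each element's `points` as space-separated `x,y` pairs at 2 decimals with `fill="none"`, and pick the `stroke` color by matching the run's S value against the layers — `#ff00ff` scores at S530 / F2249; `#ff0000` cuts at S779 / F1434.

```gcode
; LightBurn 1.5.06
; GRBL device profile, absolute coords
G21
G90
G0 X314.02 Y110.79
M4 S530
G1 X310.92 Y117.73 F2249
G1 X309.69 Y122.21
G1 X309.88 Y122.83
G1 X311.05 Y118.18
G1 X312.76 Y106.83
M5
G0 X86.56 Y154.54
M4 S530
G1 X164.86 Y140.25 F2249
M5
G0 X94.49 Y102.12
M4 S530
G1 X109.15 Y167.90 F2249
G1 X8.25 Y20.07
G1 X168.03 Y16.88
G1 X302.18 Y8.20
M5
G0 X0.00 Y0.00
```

y_svg = 196.03 − y_m. Every run uses S530, so all elements get stroke `#ff00ff` (score).

[1] open run; points: 314.02,85.24 310.92,78.30 309.69,73.82 309.88,73.20 311.05,77.85 312.76,89.20

[2] open run; points: 86.56,41.49 164.86,55.78

[3] open run; points: 94.49,93.91 109.15,28.13 8.25,175.96 168.03,179.15 302.18,187.83

<svg xmlns="http://www.w3.org/2000/svg" width="335.39mm" height="196.03mm" viewBox="0 0 335.39 196.03">
  <polyline points="314.02,85.24 310.92,78.30 309.69,73.82 309.88,73.20 311.05,77.85 312.76,89.20" fill="none" stroke="#ff00ff"/>
  <polyline points="86.56,41.49 164.86,55.78" fill="none" stroke="#ff00ff"/>
  <polyline points="94.49,93.91 109.15,28.13 8.25,175.96 168.03,179.15 302.18,187.83" fill="none" stroke="#ff00ff"/>
</svg>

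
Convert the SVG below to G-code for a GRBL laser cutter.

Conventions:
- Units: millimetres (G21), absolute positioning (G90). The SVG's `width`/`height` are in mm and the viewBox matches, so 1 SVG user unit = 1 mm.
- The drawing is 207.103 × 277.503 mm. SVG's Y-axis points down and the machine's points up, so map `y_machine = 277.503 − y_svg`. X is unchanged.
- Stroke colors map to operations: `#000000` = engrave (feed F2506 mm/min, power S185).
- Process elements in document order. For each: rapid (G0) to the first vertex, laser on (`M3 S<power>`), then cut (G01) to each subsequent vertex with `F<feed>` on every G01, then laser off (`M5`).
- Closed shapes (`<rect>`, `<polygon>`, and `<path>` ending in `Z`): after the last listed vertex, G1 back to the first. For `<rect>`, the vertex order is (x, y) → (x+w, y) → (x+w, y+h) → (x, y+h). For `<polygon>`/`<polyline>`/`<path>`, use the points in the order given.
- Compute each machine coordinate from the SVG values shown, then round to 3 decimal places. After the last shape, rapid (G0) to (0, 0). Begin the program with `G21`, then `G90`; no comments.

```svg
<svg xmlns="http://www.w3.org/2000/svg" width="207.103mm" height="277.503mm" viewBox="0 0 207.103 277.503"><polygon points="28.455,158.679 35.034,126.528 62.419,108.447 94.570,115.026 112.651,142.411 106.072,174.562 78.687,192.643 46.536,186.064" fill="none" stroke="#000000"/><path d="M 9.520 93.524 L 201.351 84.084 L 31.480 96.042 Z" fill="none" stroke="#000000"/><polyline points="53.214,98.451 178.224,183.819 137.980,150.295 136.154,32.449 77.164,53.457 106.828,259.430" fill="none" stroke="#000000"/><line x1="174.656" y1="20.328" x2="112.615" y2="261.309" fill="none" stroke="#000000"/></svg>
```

G21
G90
G0 X28.455 Y118.824
M3 S185
G01 X35.034 Y150.975 F2506
G01 X62.419 Y169.056 F2506
G01 X94.570 Y162.477 F2506
G01 X112.651 Y135.092 F2506
G01 X106.072 Y102.941 F2506
G01 X78.687 Y84.860 F2506
G01 X46.536 Y91.439 F2506
G01 X28.455 Y118.824 F2506
M5
G0 X9.520 Y183.979
M3 S185
G01 X201.351 Y193.419 F2506
G01 X31.480 Y181.461 F2506
G01 X9.520 Y183.979 F2506
M5
G0 X53.214 Y179.052
M3 S185
G01 X178.224 Y93.684 F2506
G01 X137.980 Y127.208 F2506
G01 X136.154 Y245.054 F2506
G01 X77.164 Y224.046 F2506
G01 X106.828 Y18.073 F2506
M5
G0 X174.656 Y257.175
M3 S185
G01 X112.615 Y16.194 F2506
M5
G0 X0.000 Y0.000

Since the viewBox matches the mm dimensions, user units are millimetres directly. The only transform is the Y-flip y_m = 277.503 − y_svg.

Shape 1 is a regular polygon drawn with `<polygon>`. Its stroke #000000 means engrave at S185, F2506. After flipping Y the toolpath is (28.455,118.824) → (35.034,150.975) → (62.419,169.056) → (94.570,162.477) → (112.651,135.092) → (106.072,102.941) → (78.687,84.860) → (46.536,91.439) → (28.455,118.824), returning to the start.

Shape 2 is a closed polygon drawn with `<path>`. Its stroke #000000 means engrave at S185, F2506. After flipping Y the toolpath is (9.520,183.979) → (201.351,193.419) → (31.480,181.461) → (9.520,183.979), returning to the start.

Shape 3 is a open polyline drawn with `<polyline>`. Its stroke #000000 means engrave at S185, F2506. After flipping Y the toolpath is (53.214,179.052) → (178.224,93.684) → (137.980,127.208) → (136.154,245.054) → (77.164,224.046) → (106.828,18.073).

Shape 4 is a line segment drawn with `<line>`. Its stroke #000000 means engrave at S185, F2506. After flipping Y the toolpath is (174.656,257.175) → (112.615,16.194).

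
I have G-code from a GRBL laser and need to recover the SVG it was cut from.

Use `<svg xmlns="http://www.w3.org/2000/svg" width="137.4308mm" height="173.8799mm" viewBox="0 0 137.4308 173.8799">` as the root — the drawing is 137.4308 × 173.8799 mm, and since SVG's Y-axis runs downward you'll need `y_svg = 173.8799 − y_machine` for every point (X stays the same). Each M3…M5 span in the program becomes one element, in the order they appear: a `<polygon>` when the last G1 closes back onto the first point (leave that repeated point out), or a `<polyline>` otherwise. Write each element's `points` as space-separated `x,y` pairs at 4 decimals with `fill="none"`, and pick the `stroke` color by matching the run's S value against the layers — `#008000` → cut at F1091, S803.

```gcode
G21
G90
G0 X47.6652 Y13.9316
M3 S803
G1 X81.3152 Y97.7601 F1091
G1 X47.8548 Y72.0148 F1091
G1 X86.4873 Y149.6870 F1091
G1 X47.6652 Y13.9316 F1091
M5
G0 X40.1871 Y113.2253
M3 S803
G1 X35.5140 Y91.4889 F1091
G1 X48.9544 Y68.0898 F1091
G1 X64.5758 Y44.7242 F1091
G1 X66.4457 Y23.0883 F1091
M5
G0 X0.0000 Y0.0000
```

Each laser-on run becomes one SVG element. Flip Y back into SVG space with y_svg = 173.8799 − y_machine. Every run uses S803, so all elements get stroke `#008000` (cut).

Run 1: The run returns to its start, so emit a `<polygon>` with points (Y-flipped): 47.6652,159.9483 81.3152,76.1198 47.8548,101.8651 86.4873,24.1929.

Run 2: The run is open, so emit a `<polyline>` with points (Y-flipped): 40.1871,60.6546 35.5140,82.3910 48.9544,105.7901 64.5758,129.1557 66.4457,150.7916.

<svg xmlns="http://www.w3.org/2000/svg" width="137.4308mm" height="173.8799mm" viewBox="0 0 137.4308 173.8799">
  <polygon points="47.6652,159.9483 81.3152,76.1198 47.8548,101.8651 86.4873,24.1929" fill="none" stroke="#008000"/>
  <polyline points="40.1871,60.6546 35.5140,82.3910 48.9544,105.7901 64.5758,129.1557 66.4457,150.7916" fill="none" stroke="#008000"/>
</svg>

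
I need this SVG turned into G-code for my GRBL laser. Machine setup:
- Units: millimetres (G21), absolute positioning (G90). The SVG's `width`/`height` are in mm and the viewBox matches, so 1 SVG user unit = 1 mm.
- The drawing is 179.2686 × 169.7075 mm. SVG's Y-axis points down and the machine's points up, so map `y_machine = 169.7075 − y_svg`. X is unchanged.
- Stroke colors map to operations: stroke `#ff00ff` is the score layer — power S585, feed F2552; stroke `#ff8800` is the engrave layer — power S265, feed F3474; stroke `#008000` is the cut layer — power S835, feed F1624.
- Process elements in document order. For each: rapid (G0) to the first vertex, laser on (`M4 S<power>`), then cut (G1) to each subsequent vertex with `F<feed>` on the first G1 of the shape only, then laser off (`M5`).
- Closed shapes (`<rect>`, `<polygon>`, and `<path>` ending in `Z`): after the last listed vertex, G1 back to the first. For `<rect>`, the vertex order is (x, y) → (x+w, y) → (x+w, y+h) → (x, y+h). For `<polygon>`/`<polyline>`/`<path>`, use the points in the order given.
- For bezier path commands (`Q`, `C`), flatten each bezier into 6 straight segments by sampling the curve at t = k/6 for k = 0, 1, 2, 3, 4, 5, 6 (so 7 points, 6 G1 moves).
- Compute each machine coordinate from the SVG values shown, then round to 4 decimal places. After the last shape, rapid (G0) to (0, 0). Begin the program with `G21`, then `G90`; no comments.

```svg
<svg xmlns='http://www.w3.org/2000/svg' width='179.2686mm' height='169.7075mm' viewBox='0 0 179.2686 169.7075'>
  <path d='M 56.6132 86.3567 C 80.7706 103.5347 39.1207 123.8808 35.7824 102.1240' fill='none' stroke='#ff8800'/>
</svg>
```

G21
G90
G0 X56.6132 Y83.3508
M4 S265
G1 X63.6900 Y74.7074 F3474
G1 X62.6911 Y66.7935
G1 X56.5087 Y60.8666
G1 X48.0350 Y58.1843
G1 X40.1622 Y60.0041
G1 X35.7824 Y67.5835
M5
G0 X0.0000 Y0.0000

viewBox `0 0 179.2686 169.7075` with mm width/height → 1 unit = 1 mm. Flip: y_m = 169.7075 − y_svg.

**Shape 1** — `<path>` cubic bezier, stroke `#ff8800` → engrave (S265, F3474). Control points (SVG): P0=(56.6132,86.3567), P1=(80.7706,103.5347), P2=(39.1207,123.8808), P3=(35.7824,102.1240); sampled at t=k/6. Machine vertices: (56.6132,83.3508) → (63.6900,74.7074) → (62.6911,66.7935) → (56.5087,60.8666) → (48.0350,58.1843) → (40.1622,60.0041) → (35.7824,67.5835). Open path.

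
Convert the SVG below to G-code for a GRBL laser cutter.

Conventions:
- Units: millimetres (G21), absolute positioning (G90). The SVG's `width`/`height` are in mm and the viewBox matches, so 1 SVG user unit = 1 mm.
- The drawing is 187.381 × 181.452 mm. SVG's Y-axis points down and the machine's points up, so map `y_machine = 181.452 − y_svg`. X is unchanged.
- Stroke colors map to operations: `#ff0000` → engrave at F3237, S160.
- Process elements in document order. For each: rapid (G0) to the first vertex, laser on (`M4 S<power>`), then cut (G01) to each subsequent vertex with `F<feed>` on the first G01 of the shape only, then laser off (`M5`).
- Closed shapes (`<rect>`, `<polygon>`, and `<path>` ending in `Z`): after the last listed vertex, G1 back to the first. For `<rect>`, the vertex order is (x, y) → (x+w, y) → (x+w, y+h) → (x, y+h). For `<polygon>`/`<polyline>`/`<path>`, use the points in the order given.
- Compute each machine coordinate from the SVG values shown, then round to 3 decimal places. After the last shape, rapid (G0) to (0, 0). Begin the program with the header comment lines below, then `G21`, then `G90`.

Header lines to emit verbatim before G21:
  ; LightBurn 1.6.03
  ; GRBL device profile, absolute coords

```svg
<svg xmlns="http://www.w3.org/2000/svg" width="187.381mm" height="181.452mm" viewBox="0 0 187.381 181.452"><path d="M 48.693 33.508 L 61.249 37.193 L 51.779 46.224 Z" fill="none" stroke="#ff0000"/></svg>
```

; LightBurn 1.6.03
; GRBL device profile, absolute coords
G21
G90
G0 X48.693 Y147.944
M4 S160
G01 X61.249 Y144.259 F3237
G01 X51.779 Y135.228
G01 X48.693 Y147.944
M5
G0 X0.000 Y0.000

Since the viewBox matches the mm dimensions, user units are millimetres directly. The only transform is the Y-flip y_m = 181.452 − y_svg.

Shape 1 is a regular polygon drawn with `<path>`. Its stroke #ff0000 means engrave at S160, F3237. After flipping Y the toolpath is (48.693,147.944) → (61.249,144.259) → (51.779,135.228) → (48.693,147.944), returning to the start.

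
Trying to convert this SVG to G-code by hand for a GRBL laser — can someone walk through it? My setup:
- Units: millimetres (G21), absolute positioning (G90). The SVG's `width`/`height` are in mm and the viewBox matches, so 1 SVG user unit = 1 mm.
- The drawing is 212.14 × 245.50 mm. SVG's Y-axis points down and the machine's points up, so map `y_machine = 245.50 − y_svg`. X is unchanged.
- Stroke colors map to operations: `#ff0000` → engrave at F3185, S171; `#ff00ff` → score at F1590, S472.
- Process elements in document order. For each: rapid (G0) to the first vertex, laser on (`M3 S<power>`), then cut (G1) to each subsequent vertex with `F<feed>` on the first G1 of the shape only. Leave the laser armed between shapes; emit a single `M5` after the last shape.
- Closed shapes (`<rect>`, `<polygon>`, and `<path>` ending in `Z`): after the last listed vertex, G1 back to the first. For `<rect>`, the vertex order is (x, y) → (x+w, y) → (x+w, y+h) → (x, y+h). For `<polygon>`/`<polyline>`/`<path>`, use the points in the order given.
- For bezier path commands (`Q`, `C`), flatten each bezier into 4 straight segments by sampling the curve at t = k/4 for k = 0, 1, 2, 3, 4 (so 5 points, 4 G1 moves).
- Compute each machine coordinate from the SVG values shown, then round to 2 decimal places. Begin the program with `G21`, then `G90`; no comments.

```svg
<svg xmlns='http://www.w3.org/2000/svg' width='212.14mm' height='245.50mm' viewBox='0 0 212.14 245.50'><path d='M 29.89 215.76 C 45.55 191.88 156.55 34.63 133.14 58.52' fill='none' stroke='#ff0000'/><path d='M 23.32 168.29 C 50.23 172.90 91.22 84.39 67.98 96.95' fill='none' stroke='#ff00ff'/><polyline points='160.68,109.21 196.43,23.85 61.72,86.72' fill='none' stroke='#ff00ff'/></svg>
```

G21
G90
G0 X29.89 Y29.74
M3 S171
G1 X55.92 Y67.74 F3185
G1 X96.17 Y126.27
G1 X129.09 Y175.85
G1 X133.14 Y186.98
G0 X23.32 Y77.21
M3 S472
G1 X44.92 Y88.18 F1590
G1 X64.46 Y115.86
G1 X74.59 Y142.05
G1 X67.98 Y148.55
G0 X160.68 Y136.29
M3 S472
G1 X196.43 Y221.65 F1590
G1 X61.72 Y158.78
M5

Since the viewBox matches the mm dimensions, user units are millimetres directly. The only transform is the Y-flip y_m = 245.50 − y_svg.

Shape 1 is a cubic bezier drawn with `<path>`. Its stroke #ff0000 means engrave at S171, F3185. After flipping Y the toolpath is (29.89,29.74) → (55.92,67.74) → (96.17,126.27) → (129.09,175.85) → (133.14,186.98).

Shape 2 is a cubic bezier drawn with `<path>`. Its stroke #ff00ff means score at S472, F1590. After flipping Y the toolpath is (23.32,77.21) → (44.92,88.18) → (64.46,115.86) → (74.59,142.05) → (67.98,148.55).

Shape 3 is a open polyline drawn with `<polyline>`. Its stroke #ff00ff means score at S472, F1590. After flipping Y the toolpath is (160.68,136.29) → (196.43,221.65) → (61.72,158.78).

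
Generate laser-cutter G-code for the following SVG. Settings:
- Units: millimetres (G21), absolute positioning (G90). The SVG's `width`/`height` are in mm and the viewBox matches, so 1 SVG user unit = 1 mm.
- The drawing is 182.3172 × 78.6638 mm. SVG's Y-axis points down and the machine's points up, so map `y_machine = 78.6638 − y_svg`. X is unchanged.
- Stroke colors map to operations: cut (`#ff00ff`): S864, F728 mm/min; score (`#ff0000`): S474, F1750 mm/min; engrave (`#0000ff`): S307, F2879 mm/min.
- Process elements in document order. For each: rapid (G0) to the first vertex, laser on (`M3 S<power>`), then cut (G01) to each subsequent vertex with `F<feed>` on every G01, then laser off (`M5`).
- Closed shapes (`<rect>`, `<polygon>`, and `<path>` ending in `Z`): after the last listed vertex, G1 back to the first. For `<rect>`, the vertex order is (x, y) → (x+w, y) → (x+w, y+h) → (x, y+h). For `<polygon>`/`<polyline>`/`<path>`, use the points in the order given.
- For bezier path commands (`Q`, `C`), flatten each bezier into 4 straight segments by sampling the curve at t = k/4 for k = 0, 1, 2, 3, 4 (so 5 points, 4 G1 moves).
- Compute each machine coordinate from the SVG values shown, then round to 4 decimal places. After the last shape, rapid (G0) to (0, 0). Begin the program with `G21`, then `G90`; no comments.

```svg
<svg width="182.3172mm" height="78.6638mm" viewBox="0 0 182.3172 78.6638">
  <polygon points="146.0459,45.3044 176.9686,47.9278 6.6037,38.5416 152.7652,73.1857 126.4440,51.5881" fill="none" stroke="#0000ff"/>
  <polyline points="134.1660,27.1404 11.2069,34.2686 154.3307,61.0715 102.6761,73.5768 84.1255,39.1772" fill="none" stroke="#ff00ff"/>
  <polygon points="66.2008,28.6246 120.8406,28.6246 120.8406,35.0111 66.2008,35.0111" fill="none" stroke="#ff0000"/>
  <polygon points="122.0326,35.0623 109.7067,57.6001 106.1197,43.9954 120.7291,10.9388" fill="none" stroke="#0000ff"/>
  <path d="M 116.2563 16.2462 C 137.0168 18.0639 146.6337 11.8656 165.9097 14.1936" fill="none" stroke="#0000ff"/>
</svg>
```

viewBox `0 0 182.3172 78.6638` with mm width/height → 1 unit = 1 mm. Flip: y_m = 78.6638 − y_svg.

**Shape 1** — `<polygon>` closed polygon, stroke `#0000ff` → engrave (S307, F2879). Machine vertices: (146.0459,33.3594) → (176.9686,30.7360) → (6.6037,40.1222) → (152.7652,5.4781) → (126.4440,27.0757) → (146.0459,33.3594). Closed: final G1 returns to the first vertex.

**Shape 2** — `<polyline>` open polyline, stroke `#ff00ff` → cut (S864, F728). Machine vertices: (134.1660,51.5234) → (11.2069,44.3952) → (154.3307,17.5923) → (102.6761,5.0870) → (84.1255,39.4866). Open path.

**Shape 3** — `<polygon>` rectangle, stroke `#ff0000` → score (S474, F1750). Machine vertices: (66.2008,50.0392) → (120.8406,50.0392) → (120.8406,43.6527) → (66.2008,43.6527) → (66.2008,50.0392). Closed: final G1 returns to the first vertex.

**Shape 4** — `<polygon>` closed polygon, stroke `#0000ff` → engrave (S307, F2879). Machine vertices: (122.0326,43.6015) → (109.7067,21.0637) → (106.1197,34.6684) → (120.7291,67.7250) → (122.0326,43.6015). Closed: final G1 returns to the first vertex.

**Shape 5** — `<path>` cubic bezier, stroke `#0000ff` → engrave (S307, F2879). Control points (SVG): P0=(116.2563,16.2462), P1=(137.0168,18.0639), P2=(146.6337,11.8656), P3=(165.9097,14.1936); sampled at t=k/4. Machine vertices: (116.2563,62.4176) → (130.0623,62.2989) → (141.6397,63.6353) → (152.9387,64.8760) → (165.9097,64.4702). Open path.

G21
G90
G0 X146.0459 Y33.3594
M3 S307
G01 X176.9686 Y30.7360 F2879
G01 X6.6037 Y40.1222 F2879
G01 X152.7652 Y5.4781 F2879
G01 X126.4440 Y27.0757 F2879
G01 X146.0459 Y33.3594 F2879
M5
G0 X134.1660 Y51.5234
M3 S864
G01 X11.2069 Y44.3952 F728
G01 X154.3307 Y17.5923 F728
G01 X102.6761 Y5.0870 F728
G01 X84.1255 Y39.4866 F728
M5
G0 X66.2008 Y50.0392
M3 S474
G01 X120.8406 Y50.0392 F1750
G01 X120.8406 Y43.6527 F1750
G01 X66.2008 Y43.6527 F1750
G01 X66.2008 Y50.0392 F1750
M5
G0 X122.0326 Y43.6015
M3 S307
G01 X109.7067 Y21.0637 F2879
G01 X106.1197 Y34.6684 F2879
G01 X120.7291 Y67.7250 F2879
G01 X122.0326 Y43.6015 F2879
M5
G0 X116.2563 Y62.4176
M3 S307
G01 X130.0623 Y62.2989 F2879
G01 X141.6397 Y63.6353 F2879
G01 X152.9387 Y64.8760 F2879
G01 X165.9097 Y64.4702 F2879
M5
G0 X0.0000 Y0.0000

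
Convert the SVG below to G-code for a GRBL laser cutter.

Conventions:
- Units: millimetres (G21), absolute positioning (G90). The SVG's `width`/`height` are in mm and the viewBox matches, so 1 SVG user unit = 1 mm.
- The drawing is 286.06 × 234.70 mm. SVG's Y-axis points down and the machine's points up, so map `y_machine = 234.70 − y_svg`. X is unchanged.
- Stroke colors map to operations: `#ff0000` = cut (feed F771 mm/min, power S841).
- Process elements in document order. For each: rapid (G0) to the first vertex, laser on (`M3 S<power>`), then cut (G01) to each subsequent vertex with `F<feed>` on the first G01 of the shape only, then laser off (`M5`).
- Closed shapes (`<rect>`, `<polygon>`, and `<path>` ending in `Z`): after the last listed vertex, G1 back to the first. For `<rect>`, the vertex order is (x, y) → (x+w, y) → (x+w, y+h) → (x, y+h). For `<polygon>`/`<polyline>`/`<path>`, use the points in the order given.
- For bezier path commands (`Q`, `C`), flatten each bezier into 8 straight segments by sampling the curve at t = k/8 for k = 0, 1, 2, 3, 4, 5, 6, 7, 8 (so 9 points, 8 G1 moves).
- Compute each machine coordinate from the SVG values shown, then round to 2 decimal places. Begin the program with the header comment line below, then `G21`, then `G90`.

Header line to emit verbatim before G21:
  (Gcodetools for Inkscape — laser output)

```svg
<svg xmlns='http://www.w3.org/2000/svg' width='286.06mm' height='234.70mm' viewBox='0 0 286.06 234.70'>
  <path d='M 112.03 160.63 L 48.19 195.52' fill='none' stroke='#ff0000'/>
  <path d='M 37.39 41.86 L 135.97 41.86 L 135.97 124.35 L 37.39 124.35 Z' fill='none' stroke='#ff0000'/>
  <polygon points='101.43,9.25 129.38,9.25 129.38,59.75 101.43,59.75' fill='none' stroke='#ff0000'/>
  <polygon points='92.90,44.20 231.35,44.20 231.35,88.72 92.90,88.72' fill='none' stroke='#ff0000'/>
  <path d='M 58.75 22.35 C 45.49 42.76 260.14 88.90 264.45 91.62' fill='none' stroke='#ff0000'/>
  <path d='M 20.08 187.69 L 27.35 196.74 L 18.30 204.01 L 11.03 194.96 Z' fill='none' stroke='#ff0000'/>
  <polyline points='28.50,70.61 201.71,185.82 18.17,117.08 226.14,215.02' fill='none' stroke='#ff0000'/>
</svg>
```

(Gcodetools for Inkscape — laser output)
G21
G90
G0 X112.03 Y74.07
M3 S841
G01 X48.19 Y39.18 F771
M5
G0 X37.39 Y192.84
M3 S841
G01 X135.97 Y192.84 F771
G01 X135.97 Y110.35
G01 X37.39 Y110.35
G01 X37.39 Y192.84
M5
G0 X101.43 Y225.45
M3 S841
G01 X129.38 Y225.45 F771
G01 X129.38 Y174.95
G01 X101.43 Y174.95
G01 X101.43 Y225.45
M5
G0 X92.90 Y190.50
M3 S841
G01 X231.35 Y190.50 F771
G01 X231.35 Y145.98
G01 X92.90 Y145.98
G01 X92.90 Y190.50
M5
G0 X58.75 Y212.35
M3 S841
G01 X63.60 Y203.63 F771
G01 X84.69 Y193.30
G01 X116.87 Y182.18
G01 X155.01 Y171.08
G01 X193.97 Y160.81
G01 X228.63 Y152.18
G01 X253.83 Y146.00
G01 X264.45 Y143.08
M5
G0 X20.08 Y47.01
M3 S841
G01 X27.35 Y37.96 F771
G01 X18.30 Y30.69
G01 X11.03 Y39.74
G01 X20.08 Y47.01
M5
G0 X28.50 Y164.09
M3 S841
G01 X201.71 Y48.88 F771
G01 X18.17 Y117.62
G01 X226.14 Y19.68
M5

1 u = 1 mm; y_m = 234.70 − y.

[1] `<path>` line segment, #ff0000→cut S841 F771: (112.03,74.07) → (48.19,39.18)

[2] `<path>` rectangle, #ff0000→cut S841 F771: (37.39,192.84) → (135.97,192.84) → (135.97,110.35) → (37.39,110.35) → (37.39,192.84) (closed)

[3] `<polygon>` rectangle, #ff0000→cut S841 F771: (101.43,225.45) → (129.38,225.45) → (129.38,174.95) → (101.43,174.95) → (101.43,225.45) (closed)

[4] `<polygon>` rectangle, #ff0000→cut S841 F771: (92.90,190.50) → (231.35,190.50) → (231.35,145.98) → (92.90,145.98) → (92.90,190.50) (closed)

[5] `<path>` cubic bezier, #ff0000→cut S841 F771: (58.75,212.35) → (63.60,203.63) → (84.69,193.30) → (116.87,182.18) → (155.01,171.08) → (193.97,160.81) → (228.63,152.18) → (253.83,146.00) → (264.45,143.08)

[6] `<path>` regular polygon, #ff0000→cut S841 F771: (20.08,47.01) → (27.35,37.96) → (18.30,30.69) → (11.03,39.74) → (20.08,47.01) (closed)

[7] `<polyline>` open polyline, #ff0000→cut S841 F771: (28.50,164.09) → (201.71,48.88) → (18.17,117.62) → (226.14,19.68)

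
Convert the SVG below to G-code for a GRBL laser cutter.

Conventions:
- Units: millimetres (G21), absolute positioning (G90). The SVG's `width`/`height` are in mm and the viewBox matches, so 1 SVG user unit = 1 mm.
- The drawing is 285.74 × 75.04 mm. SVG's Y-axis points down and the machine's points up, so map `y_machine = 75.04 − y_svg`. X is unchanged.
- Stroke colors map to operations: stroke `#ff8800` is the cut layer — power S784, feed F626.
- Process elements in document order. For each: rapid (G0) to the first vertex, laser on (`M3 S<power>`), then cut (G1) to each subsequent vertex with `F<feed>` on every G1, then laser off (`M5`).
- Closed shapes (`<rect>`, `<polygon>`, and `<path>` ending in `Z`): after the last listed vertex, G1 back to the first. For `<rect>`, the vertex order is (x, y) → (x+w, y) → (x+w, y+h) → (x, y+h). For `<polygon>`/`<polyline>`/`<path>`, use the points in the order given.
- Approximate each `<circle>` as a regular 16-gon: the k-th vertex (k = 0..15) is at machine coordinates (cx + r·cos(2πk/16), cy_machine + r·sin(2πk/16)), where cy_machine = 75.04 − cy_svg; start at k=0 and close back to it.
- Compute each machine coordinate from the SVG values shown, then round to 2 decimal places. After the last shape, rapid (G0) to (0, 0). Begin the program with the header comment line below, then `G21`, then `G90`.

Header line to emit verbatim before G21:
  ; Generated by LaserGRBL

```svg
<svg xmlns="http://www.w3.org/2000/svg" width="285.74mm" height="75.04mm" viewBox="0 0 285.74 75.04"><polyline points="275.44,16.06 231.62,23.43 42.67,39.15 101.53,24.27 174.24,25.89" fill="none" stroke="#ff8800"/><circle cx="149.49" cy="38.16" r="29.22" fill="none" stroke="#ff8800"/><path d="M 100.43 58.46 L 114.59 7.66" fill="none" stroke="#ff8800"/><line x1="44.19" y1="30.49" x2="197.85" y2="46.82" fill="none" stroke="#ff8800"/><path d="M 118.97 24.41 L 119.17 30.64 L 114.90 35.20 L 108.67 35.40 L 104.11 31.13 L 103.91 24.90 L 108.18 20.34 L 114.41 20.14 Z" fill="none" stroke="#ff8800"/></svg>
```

viewBox `0 0 285.74 75.04` with mm width/height → 1 unit = 1 mm. Flip: y_m = 75.04 − y_svg.

**Shape 1** — `<polyline>` open polyline, stroke `#ff8800` → cut (S784, F626). Machine vertices: (275.44,58.98) → (231.62,51.61) → (42.67,35.89) → (101.53,50.77) → (174.24,49.15). Open path.

**Shape 2** — `<circle>` circle, stroke `#ff8800` → cut (S784, F626). Machine vertices: (178.71,36.88) → (176.49,48.06) → (170.15,57.54) → (160.67,63.88) → (149.49,66.10) → (138.31,63.88) → (128.83,57.54) → (122.49,48.06) → (120.27,36.88) → (122.49,25.70) → (128.83,16.22) → (138.31,9.88) → (149.49,7.66) → (160.67,9.88) → (170.15,16.22) → (176.49,25.70) → (178.71,36.88). Closed: final G1 returns to the first vertex.

**Shape 3** — `<path>` line segment, stroke `#ff8800` → cut (S784, F626). Machine vertices: (100.43,16.58) → (114.59,67.38). Open path.

**Shape 4** — `<line>` line segment, stroke `#ff8800` → cut (S784, F626). Machine vertices: (44.19,44.55) → (197.85,28.22). Open path.

**Shape 5** — `<path>` regular polygon, stroke `#ff8800` → cut (S784, F626). Machine vertices: (118.97,50.63) → (119.17,44.40) → (114.90,39.84) → (108.67,39.64) → (104.11,43.91) → (103.91,50.14) → (108.18,54.70) → (114.41,54.90) → (118.97,50.63). Closed: final G1 returns to the first vertex.

; Generated by LaserGRBL
G21
G90
G0 X275.44 Y58.98
M3 S784
G1 X231.62 Y51.61 F626
G1 X42.67 Y35.89 F626
G1 X101.53 Y50.77 F626
G1 X174.24 Y49.15 F626
M5
G0 X178.71 Y36.88
M3 S784
G1 X176.49 Y48.06 F626
G1 X170.15 Y57.54 F626
G1 X160.67 Y63.88 F626
G1 X149.49 Y66.10 F626
G1 X138.31 Y63.88 F626
G1 X128.83 Y57.54 F626
G1 X122.49 Y48.06 F626
G1 X120.27 Y36.88 F626
G1 X122.49 Y25.70 F626
G1 X128.83 Y16.22 F626
G1 X138.31 Y9.88 F626
G1 X149.49 Y7.66 F626
G1 X160.67 Y9.88 F626
G1 X170.15 Y16.22 F626
G1 X176.49 Y25.70 F626
G1 X178.71 Y36.88 F626
M5
G0 X100.43 Y16.58
M3 S784
G1 X114.59 Y67.38 F626
M5
G0 X44.19 Y44.55
M3 S784
G1 X197.85 Y28.22 F626
M5
G0 X118.97 Y50.63
M3 S784
G1 X119.17 Y44.40 F626
G1 X114.90 Y39.84 F626
G1 X108.67 Y39.64 F626
G1 X104.11 Y43.91 F626
G1 X103.91 Y50.14 F626
G1 X108.18 Y54.70 F626
G1 X114.41 Y54.90 F626
G1 X118.97 Y50.63 F626
M5
G0 X0.00 Y0.00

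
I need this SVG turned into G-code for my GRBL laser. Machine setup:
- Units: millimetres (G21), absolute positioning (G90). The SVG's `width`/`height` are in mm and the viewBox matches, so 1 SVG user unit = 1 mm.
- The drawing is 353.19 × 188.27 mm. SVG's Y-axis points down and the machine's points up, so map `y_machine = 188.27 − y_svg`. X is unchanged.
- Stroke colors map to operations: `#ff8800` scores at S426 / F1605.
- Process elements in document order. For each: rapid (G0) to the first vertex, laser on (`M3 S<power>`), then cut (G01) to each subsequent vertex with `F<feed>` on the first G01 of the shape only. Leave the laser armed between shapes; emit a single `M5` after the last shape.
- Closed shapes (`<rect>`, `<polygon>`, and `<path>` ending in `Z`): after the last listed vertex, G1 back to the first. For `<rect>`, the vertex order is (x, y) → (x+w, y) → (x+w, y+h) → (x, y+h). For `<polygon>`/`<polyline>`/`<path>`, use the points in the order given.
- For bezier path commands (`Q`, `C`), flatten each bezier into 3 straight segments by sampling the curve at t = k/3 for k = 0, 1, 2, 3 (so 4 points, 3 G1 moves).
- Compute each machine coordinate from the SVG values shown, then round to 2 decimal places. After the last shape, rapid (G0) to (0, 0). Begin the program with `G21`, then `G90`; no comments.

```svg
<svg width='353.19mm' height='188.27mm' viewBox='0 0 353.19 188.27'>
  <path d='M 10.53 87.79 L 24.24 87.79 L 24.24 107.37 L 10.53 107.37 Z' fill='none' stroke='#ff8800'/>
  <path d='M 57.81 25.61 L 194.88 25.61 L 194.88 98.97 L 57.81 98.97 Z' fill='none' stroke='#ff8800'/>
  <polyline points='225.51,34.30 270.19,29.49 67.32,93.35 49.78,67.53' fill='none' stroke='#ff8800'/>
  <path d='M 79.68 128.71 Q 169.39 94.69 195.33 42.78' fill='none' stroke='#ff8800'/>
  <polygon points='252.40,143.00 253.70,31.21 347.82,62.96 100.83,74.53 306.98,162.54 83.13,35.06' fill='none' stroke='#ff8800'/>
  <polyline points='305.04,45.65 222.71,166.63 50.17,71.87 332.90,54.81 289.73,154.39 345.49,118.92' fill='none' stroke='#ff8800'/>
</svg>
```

1 u = 1 mm; y_m = 188.27 − y.

[1] `<path>` rectangle, #ff8800→score S426 F1605: (10.53,100.48) → (24.24,100.48) → (24.24,80.90) → (10.53,80.90) → (10.53,100.48) (closed)

[2] `<path>` rectangle, #ff8800→score S426 F1605: (57.81,162.66) → (194.88,162.66) → (194.88,89.30) → (57.81,89.30) → (57.81,162.66) (closed)

[3] `<polyline>` open polyline, #ff8800→score S426 F1605: (225.51,153.97) → (270.19,158.78) → (67.32,94.92) → (49.78,120.74)

[4] `<path>` quadratic bezier, #ff8800→score S426 F1605: (79.68,59.56) → (132.40,84.23) → (170.95,112.87) → (195.33,145.49)

[5] `<polygon>` closed polygon, #ff8800→score S426 F1605: (252.40,45.27) → (253.70,157.06) → (347.82,125.31) → (100.83,113.74) → (306.98,25.73) → (83.13,153.21) → (252.40,45.27) (closed)

[6] `<polyline>` open polyline, #ff8800→score S426 F1605: (305.04,142.62) → (222.71,21.64) → (50.17,116.40) → (332.90,133.46) → (289.73,33.88) → (345.49,69.35)

G21
G90
G0 X10.53 Y100.48
M3 S426
G01 X24.24 Y100.48 F1605
G01 X24.24 Y80.90
G01 X10.53 Y80.90
G01 X10.53 Y100.48
G0 X57.81 Y162.66
M3 S426
G01 X194.88 Y162.66 F1605
G01 X194.88 Y89.30
G01 X57.81 Y89.30
G01 X57.81 Y162.66
G0 X225.51 Y153.97
M3 S426
G01 X270.19 Y158.78 F1605
G01 X67.32 Y94.92
G01 X49.78 Y120.74
G0 X79.68 Y59.56
M3 S426
G01 X132.40 Y84.23 F1605
G01 X170.95 Y112.87
G01 X195.33 Y145.49
G0 X252.40 Y45.27
M3 S426
G01 X253.70 Y157.06 F1605
G01 X347.82 Y125.31
G01 X100.83 Y113.74
G01 X306.98 Y25.73
G01 X83.13 Y153.21
G01 X252.40 Y45.27
G0 X305.04 Y142.62
M3 S426
G01 X222.71 Y21.64 F1605
G01 X50.17 Y116.40
G01 X332.90 Y133.46
G01 X289.73 Y33.88
G01 X345.49 Y69.35
M5
G0 X0.00 Y0.00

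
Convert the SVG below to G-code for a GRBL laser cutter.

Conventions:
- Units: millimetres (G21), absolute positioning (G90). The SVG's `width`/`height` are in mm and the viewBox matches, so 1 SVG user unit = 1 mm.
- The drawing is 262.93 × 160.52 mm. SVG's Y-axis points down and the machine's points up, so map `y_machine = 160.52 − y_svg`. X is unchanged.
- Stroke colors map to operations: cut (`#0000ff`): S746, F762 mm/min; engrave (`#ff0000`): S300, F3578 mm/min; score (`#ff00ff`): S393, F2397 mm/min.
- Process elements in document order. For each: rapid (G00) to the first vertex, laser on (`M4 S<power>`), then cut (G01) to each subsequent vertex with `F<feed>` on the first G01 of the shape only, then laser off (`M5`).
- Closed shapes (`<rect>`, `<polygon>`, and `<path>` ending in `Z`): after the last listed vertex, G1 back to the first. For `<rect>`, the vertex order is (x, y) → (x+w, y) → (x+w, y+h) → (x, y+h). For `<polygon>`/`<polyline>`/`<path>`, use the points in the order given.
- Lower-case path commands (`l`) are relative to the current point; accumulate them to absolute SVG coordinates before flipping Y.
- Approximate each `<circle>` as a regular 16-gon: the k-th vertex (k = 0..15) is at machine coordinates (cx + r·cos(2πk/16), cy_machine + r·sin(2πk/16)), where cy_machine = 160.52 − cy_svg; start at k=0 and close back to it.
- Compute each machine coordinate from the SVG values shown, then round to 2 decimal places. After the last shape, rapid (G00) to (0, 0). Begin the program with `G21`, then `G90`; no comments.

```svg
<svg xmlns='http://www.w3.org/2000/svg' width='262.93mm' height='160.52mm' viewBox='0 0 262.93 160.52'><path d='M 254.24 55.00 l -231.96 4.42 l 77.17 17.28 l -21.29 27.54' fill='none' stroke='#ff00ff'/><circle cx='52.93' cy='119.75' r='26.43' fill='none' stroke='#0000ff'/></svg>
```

G21
G90
G00 X254.24 Y105.52
M4 S393
G01 X22.28 Y101.10 F2397
G01 X99.45 Y83.82
G01 X78.16 Y56.28
M5
G00 X79.36 Y40.77
M4 S746
G01 X77.35 Y50.88 F762
G01 X71.62 Y59.46
G01 X63.04 Y65.19
G01 X52.93 Y67.20
G01 X42.82 Y65.19
G01 X34.24 Y59.46
G01 X28.51 Y50.88
G01 X26.50 Y40.77
G01 X28.51 Y30.66
G01 X34.24 Y22.08
G01 X42.82 Y16.35
G01 X52.93 Y14.34
G01 X63.04 Y16.35
G01 X71.62 Y22.08
G01 X77.35 Y30.66
G01 X79.36 Y40.77
M5
G00 X0.00 Y0.00

Since the viewBox matches the mm dimensions, user units are millimetres directly. The only transform is the Y-flip y_m = 160.52 − y_svg.

Shape 1 is a open polyline drawn with `<path>`. Its stroke #ff00ff means score at S393, F2397. After flipping Y the toolpath is (254.24,105.52) → (22.28,101.10) → (99.45,83.82) → (78.16,56.28).

Shape 2 is a circle drawn with `<circle>`. Its stroke #0000ff means cut at S746, F762. After flipping Y the toolpath is (79.36,40.77) → (77.35,50.88) → (71.62,59.46) → (63.04,65.19) → (52.93,67.20) → (42.82,65.19) → (34.24,59.46) → (28.51,50.88) → (26.50,40.77) → (28.51,30.66) → (34.24,22.08) → (42.82,16.35) → (52.93,14.34) → (63.04,16.35) → (71.62,22.08) → (77.35,30.66) → (79.36,40.77), returning to the start.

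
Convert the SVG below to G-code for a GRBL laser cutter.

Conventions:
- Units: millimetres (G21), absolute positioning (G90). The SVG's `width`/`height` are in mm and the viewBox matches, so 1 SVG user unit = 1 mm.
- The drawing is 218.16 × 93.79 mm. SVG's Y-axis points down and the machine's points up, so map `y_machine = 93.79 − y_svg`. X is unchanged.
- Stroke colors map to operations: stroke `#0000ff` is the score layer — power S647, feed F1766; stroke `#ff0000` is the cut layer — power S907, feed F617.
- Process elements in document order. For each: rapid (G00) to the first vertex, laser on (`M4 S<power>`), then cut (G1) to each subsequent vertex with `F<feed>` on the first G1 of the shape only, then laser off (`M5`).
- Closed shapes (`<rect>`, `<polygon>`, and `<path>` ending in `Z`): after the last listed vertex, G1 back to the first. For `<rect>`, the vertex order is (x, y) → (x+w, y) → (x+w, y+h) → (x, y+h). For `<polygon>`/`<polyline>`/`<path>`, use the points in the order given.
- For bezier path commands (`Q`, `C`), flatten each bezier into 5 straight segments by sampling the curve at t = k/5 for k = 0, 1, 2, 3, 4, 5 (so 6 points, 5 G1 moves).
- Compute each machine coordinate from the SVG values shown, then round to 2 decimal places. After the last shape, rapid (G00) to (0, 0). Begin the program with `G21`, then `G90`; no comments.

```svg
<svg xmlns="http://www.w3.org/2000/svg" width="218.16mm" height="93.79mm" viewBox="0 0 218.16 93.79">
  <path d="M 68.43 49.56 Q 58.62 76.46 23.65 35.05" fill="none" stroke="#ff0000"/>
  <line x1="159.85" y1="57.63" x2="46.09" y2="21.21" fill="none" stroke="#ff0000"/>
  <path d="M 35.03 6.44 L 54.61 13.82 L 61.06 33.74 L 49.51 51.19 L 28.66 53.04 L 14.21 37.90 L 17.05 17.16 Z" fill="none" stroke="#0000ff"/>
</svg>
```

G21
G90
G00 X68.43 Y44.23
M4 S907
G1 X63.50 Y36.20 F617
G1 X56.56 Y33.64
G1 X47.60 Y36.54
G1 X36.63 Y44.91
G1 X23.65 Y58.74
M5
G00 X159.85 Y36.16
M4 S907
G1 X46.09 Y72.58 F617
M5
G00 X35.03 Y87.35
M4 S647
G1 X54.61 Y79.97 F1766
G1 X61.06 Y60.05
G1 X49.51 Y42.60
G1 X28.66 Y40.75
G1 X14.21 Y55.89
G1 X17.05 Y76.63
G1 X35.03 Y87.35
M5
G00 X0.00 Y0.00

viewBox `0 0 218.16 93.79` with mm width/height → 1 unit = 1 mm. Flip: y_m = 93.79 − y_svg.

**Shape 1** — `<path>` quadratic bezier, stroke `#ff0000` → cut (S907, F617). Control points (SVG): P0=(68.43,49.56), P1=(58.62,76.46), P2=(23.65,35.05); sampled at t=k/5. Machine vertices: (68.43,44.23) → (63.50,36.20) → (56.56,33.64) → (47.60,36.54) → (36.63,44.91) → (23.65,58.74). Open path.

**Shape 2** — `<line>` line segment, stroke `#ff0000` → cut (S907, F617). Machine vertices: (159.85,36.16) → (46.09,72.58). Open path.

**Shape 3** — `<path>` regular polygon, stroke `#0000ff` → score (S647, F1766). Machine vertices: (35.03,87.35) → (54.61,79.97) → (61.06,60.05) → (49.51,42.60) → (28.66,40.75) → (14.21,55.89) → (17.05,76.63) → (35.03,87.35). Closed: final G1 returns to the first vertex.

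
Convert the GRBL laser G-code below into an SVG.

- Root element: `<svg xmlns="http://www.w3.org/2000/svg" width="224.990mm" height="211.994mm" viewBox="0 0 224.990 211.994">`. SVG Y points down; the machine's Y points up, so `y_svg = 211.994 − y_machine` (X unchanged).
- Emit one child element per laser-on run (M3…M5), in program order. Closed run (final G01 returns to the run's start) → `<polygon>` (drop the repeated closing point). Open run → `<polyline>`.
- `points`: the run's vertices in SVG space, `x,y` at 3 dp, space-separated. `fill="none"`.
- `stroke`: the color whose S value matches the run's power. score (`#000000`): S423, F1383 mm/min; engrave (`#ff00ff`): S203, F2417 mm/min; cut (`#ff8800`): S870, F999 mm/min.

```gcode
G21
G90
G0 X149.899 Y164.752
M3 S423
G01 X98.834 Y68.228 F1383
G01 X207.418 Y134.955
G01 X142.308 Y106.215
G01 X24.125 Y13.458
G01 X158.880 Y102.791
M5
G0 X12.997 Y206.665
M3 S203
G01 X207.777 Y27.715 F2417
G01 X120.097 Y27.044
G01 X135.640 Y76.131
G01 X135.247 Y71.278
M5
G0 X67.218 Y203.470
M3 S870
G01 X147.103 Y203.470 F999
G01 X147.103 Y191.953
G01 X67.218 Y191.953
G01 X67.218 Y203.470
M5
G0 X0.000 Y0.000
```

<svg xmlns="http://www.w3.org/2000/svg" width="224.990mm" height="211.994mm" viewBox="0 0 224.990 211.994">
  <polyline points="149.899,47.242 98.834,143.766 207.418,77.039 142.308,105.779 24.125,198.536 158.880,109.203" fill="none" stroke="#000000"/>
  <polyline points="12.997,5.329 207.777,184.279 120.097,184.950 135.640,135.863 135.247,140.716" fill="none" stroke="#ff00ff"/>
  <polygon points="67.218,8.524 147.103,8.524 147.103,20.041 67.218,20.041" fill="none" stroke="#ff8800"/>
</svg>

Each laser-on run becomes one SVG element. Flip Y back into SVG space with y_svg = 211.994 − y_machine.

Run 1: the run's S423 means `#000000` (score). The run is open, so emit a `<polyline>` with points (Y-flipped): 149.899,47.242 98.834,143.766 207.418,77.039 142.308,105.779 24.125,198.536 158.880,109.203.

Run 2: the run's S203 means `#ff00ff` (engrave). The run is open, so emit a `<polyline>` with points (Y-flipped): 12.997,5.329 207.777,184.279 120.097,184.950 135.640,135.863 135.247,140.716.

Run 3: S870 ⇒ cut layer `#ff8800`. The run returns to its start, so emit a `<polygon>` with points (Y-flipped): 67.218,8.524 147.103,8.524 147.103,20.041 67.218,20.041.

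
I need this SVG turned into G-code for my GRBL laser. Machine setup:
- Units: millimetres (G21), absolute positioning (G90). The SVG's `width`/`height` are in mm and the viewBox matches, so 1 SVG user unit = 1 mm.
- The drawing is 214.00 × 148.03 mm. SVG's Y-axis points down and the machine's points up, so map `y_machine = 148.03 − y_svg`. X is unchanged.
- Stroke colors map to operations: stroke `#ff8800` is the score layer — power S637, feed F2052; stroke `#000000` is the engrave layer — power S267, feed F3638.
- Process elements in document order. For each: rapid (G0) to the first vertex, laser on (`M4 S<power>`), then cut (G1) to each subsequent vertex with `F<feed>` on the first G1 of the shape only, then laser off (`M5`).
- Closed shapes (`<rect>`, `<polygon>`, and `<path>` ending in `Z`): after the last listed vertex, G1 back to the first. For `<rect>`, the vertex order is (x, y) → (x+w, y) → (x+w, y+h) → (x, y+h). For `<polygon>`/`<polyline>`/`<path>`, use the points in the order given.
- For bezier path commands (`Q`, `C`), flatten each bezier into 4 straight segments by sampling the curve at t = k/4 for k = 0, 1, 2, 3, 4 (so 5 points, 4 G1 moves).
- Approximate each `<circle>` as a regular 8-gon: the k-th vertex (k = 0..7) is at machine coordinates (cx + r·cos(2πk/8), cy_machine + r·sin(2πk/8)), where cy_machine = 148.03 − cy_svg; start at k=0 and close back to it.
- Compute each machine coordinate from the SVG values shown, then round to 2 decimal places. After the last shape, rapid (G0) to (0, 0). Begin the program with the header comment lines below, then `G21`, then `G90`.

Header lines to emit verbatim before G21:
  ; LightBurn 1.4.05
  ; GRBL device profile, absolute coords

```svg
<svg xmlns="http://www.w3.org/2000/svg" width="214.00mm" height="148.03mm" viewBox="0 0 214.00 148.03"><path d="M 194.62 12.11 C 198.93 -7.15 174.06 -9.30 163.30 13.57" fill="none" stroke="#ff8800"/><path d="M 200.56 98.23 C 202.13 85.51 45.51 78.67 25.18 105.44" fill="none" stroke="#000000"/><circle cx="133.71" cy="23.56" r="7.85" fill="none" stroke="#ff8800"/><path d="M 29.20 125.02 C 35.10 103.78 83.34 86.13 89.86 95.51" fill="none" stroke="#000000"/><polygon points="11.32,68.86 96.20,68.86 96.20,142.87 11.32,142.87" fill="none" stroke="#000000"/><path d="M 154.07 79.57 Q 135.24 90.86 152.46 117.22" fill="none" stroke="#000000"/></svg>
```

Since the viewBox matches the mm dimensions, user units are millimetres directly. The only transform is the Y-flip y_m = 148.03 − y_svg.

Shape 1 is a cubic bezier drawn with `<path>`. Its stroke #ff8800 means score at S637, F2052. After flipping Y the toolpath is (194.62,135.92) → (193.06,147.03) → (184.61,150.99) → (173.34,147.04) → (163.30,134.46).

Shape 2 is a cubic bezier drawn with `<path>`. Its stroke #000000 means engrave at S267, F3638. After flipping Y the toolpath is (200.56,49.80) → (176.68,57.80) → (121.08,61.00) → (61.38,56.80) → (25.18,42.59).

Shape 3 is a circle drawn with `<circle>`. Its stroke #ff8800 means score at S637, F2052. After flipping Y the toolpath is (141.56,124.47) → (139.26,130.02) → (133.71,132.32) → (128.16,130.02) → (125.86,124.47) → (128.16,118.92) → (133.71,116.62) → (139.26,118.92) → (141.56,124.47), returning to the start.

Shape 4 is a cubic bezier drawn with `<path>`. Its stroke #000000 means engrave at S267, F3638. After flipping Y the toolpath is (29.20,23.01) → (40.25,37.90) → (59.30,49.25) → (78.46,54.85) → (89.86,52.52).

Shape 5 is a rectangle drawn with `<polygon>`. Its stroke #000000 means engrave at S267, F3638. After flipping Y the toolpath is (11.32,79.17) → (96.20,79.17) → (96.20,5.16) → (11.32,5.16) → (11.32,79.17), returning to the start.

Shape 6 is a quadratic bezier drawn with `<path>`. Its stroke #000000 means engrave at S267, F3638. After flipping Y the toolpath is (154.07,68.46) → (146.91,61.87) → (144.25,53.40) → (146.10,43.05) → (152.46,30.81).

; LightBurn 1.4.05
; GRBL device profile, absolute coords
G21
G90
G0 X194.62 Y135.92
M4 S637
G1 X193.06 Y147.03 F2052
G1 X184.61 Y150.99
G1 X173.34 Y147.04
G1 X163.30 Y134.46
M5
G0 X200.56 Y49.80
M4 S267
G1 X176.68 Y57.80 F3638
G1 X121.08 Y61.00
G1 X61.38 Y56.80
G1 X25.18 Y42.59
M5
G0 X141.56 Y124.47
M4 S637
G1 X139.26 Y130.02 F2052
G1 X133.71 Y132.32
G1 X128.16 Y130.02
G1 X125.86 Y124.47
G1 X128.16 Y118.92
G1 X133.71 Y116.62
G1 X139.26 Y118.92
G1 X141.56 Y124.47
M5
G0 X29.20 Y23.01
M4 S267
G1 X40.25 Y37.90 F3638
G1 X59.30 Y49.25
G1 X78.46 Y54.85
G1 X89.86 Y52.52
M5
G0 X11.32 Y79.17
M4 S267
G1 X96.20 Y79.17 F3638
G1 X96.20 Y5.16
G1 X11.32 Y5.16
G1 X11.32 Y79.17
M5
G0 X154.07 Y68.46
M4 S267
G1 X146.91 Y61.87 F3638
G1 X144.25 Y53.40
G1 X146.10 Y43.05
G1 X152.46 Y30.81
M5
G0 X0.00 Y0.00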